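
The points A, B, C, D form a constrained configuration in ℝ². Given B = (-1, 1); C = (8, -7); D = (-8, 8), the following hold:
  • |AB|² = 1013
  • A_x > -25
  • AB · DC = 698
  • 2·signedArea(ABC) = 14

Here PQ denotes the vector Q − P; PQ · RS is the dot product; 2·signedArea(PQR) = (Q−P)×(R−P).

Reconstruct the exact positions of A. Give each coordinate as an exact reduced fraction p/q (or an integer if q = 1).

1. A_x = -24  [2·signedArea(ABC) = 14 ∩ AB · DC = 698]
2. A_y = 23  [2·signedArea(ABC) = 14 ∩ AB · DC = 698]
   → A = (-24, 23)

A = (-24, 23)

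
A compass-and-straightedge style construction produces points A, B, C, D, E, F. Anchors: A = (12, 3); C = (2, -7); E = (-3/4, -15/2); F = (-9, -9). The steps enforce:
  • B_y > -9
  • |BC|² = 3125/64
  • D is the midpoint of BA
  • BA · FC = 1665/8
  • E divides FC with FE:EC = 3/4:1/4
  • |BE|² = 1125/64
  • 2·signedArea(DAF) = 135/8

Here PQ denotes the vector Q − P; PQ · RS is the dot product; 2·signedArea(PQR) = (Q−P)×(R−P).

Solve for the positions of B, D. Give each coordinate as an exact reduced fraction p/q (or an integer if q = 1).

1. B_x = -39/8  [line -11·x + -2·y + -561/8 = 0 ∩ |BE|² = 1125/64]
2. B_y = -33/4  [line -11·x + -2·y + -561/8 = 0 ∩ |BE|² = 1125/64]
   → B = (-39/8, -33/4)
3. D_x = 57/16  [D is the midpoint of BA]
4. D_y = -21/8  [D is the midpoint of BA]
   → D = (57/16, -21/8)

B = (-39/8, -33/4)
D = (57/16, -21/8)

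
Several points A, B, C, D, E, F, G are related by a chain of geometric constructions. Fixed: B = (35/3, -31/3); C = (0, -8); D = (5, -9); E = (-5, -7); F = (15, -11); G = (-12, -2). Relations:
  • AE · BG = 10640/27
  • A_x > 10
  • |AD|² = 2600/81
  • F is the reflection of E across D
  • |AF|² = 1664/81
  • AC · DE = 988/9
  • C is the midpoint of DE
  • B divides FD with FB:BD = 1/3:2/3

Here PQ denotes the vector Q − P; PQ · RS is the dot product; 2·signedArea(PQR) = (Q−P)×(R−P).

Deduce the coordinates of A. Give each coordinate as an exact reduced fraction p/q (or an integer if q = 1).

A = (95/9, -91/9)

1. A_x = 95/9  [AC · DE = 988/9 ∩ AE · BG = 10640/27]
2. A_y = -91/9  [AC · DE = 988/9 ∩ AE · BG = 10640/27]
   → A = (95/9, -91/9)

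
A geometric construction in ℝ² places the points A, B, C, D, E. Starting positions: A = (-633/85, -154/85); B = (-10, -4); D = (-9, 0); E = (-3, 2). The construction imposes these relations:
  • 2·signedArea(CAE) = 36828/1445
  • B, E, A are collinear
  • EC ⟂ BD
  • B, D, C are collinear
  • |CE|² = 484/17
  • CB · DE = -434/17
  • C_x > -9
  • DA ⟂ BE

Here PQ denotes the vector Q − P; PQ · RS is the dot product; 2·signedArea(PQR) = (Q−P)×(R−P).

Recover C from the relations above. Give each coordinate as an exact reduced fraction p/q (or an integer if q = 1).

1. C_x = -139/17  [B, D, C are collinear ∩ EC ⟂ BD]
2. C_y = 56/17  [B, D, C are collinear ∩ EC ⟂ BD]
   → C = (-139/17, 56/17)

C = (-139/17, 56/17)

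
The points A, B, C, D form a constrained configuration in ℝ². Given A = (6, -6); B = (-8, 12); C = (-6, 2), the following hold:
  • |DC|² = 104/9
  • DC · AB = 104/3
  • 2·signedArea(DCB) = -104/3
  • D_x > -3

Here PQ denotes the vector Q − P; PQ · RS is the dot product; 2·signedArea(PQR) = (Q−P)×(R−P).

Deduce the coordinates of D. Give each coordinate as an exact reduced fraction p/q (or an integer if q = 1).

D = (-8/3, 8/3)

1. D_x = -8/3  [2·signedArea(DCB) = -104/3 ∩ DC · AB = 104/3]
2. D_y = 8/3  [2·signedArea(DCB) = -104/3 ∩ DC · AB = 104/3]
   → D = (-8/3, 8/3)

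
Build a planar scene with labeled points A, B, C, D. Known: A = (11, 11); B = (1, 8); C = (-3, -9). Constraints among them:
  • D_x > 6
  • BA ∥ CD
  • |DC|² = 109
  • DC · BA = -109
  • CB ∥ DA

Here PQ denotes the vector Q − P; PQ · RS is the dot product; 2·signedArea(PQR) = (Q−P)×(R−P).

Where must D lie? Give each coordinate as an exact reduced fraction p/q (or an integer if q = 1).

D = (7, -6)

1. D_x = 7  [CB ∥ DA ∩ BA ∥ CD]
2. D_y = -6  [CB ∥ DA ∩ BA ∥ CD]
   → D = (7, -6)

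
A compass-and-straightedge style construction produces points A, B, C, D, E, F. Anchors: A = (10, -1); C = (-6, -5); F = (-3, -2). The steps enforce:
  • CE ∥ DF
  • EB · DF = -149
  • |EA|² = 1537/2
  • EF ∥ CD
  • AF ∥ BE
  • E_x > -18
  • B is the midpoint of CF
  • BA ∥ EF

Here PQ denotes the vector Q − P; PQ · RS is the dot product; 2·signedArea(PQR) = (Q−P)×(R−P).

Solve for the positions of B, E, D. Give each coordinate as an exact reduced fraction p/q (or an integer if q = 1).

1. B_x = -9/2  [B is the midpoint of CF]
2. B_y = -7/2  [B is the midpoint of CF]
   → B = (-9/2, -7/2)
3. E_x = -35/2  [BA ∥ EF ∩ AF ∥ BE]
4. E_y = -9/2  [BA ∥ EF ∩ AF ∥ BE]
   → E = (-35/2, -9/2)
5. D_x = 17/2  [CE ∥ DF ∩ EF ∥ CD]
6. D_y = -5/2  [CE ∥ DF ∩ EF ∥ CD]
   → D = (17/2, -5/2)

B = (-9/2, -7/2)
D = (17/2, -5/2)
E = (-35/2, -9/2)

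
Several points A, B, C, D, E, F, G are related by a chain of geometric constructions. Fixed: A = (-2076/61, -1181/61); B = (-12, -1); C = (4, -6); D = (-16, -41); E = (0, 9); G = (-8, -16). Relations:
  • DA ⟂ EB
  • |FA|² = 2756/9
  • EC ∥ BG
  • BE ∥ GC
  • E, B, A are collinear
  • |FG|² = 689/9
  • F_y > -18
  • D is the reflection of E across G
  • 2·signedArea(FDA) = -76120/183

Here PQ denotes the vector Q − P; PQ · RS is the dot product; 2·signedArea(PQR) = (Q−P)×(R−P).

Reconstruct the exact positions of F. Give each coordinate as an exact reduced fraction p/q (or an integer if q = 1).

F = (-3052/183, -3133/183)

1. F_x = -3052/183  [line -1320/61·x + -1100/61·y + -122540/183 = 0 ∩ |FG|² = 689/9]
2. F_y = -3133/183  [line -1320/61·x + -1100/61·y + -122540/183 = 0 ∩ |FG|² = 689/9]
   → F = (-3052/183, -3133/183)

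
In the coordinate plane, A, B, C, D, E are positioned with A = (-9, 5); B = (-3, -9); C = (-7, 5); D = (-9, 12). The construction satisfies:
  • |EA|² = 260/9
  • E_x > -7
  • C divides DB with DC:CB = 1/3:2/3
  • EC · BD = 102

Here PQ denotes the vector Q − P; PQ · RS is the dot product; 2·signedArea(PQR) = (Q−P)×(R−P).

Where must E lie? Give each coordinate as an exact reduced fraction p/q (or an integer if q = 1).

E = (-19/3, 1/3)

1. E_x = -19/3  [line 6·x + -21·y + 45 = 0 ∩ |EA|² = 260/9]
2. E_y = 1/3  [line 6·x + -21·y + 45 = 0 ∩ |EA|² = 260/9]
   → E = (-19/3, 1/3)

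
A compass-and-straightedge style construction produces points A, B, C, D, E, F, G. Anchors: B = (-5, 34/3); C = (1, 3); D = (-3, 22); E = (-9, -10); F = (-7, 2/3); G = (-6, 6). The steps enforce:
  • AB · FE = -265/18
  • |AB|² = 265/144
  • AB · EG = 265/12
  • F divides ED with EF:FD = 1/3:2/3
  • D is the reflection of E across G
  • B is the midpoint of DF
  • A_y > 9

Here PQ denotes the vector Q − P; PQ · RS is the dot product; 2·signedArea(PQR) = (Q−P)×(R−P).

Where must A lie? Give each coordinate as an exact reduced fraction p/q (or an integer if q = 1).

A = (-21/4, 10)

1. A_x = -21/4  [line -3·x + -16·y + 577/4 = 0 ∩ |AB|² = 265/144]
2. A_y = 10  [line -3·x + -16·y + 577/4 = 0 ∩ |AB|² = 265/144]
   → A = (-21/4, 10)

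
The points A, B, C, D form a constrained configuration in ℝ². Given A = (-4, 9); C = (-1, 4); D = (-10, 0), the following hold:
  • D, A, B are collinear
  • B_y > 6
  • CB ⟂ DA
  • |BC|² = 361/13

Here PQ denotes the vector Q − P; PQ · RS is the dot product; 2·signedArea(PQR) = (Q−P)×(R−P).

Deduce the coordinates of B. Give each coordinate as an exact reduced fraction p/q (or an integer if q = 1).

1. B_x = -70/13  [D, A, B are collinear ∩ CB ⟂ DA]
2. B_y = 90/13  [D, A, B are collinear ∩ CB ⟂ DA]
   → B = (-70/13, 90/13)

B = (-70/13, 90/13)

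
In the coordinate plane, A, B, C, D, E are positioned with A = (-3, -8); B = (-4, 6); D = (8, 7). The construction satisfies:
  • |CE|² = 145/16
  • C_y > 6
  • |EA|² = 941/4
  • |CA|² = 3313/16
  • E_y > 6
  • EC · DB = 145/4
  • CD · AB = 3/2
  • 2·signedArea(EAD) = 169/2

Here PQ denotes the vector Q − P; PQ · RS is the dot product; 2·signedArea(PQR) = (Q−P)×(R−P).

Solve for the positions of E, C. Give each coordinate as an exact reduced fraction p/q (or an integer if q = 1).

C = (-1, 25/4)
E = (2, 13/2)

1. E_x = 2  [line -15·x + 11·y + -83/2 = 0 ∩ |EA|² = 941/4]
2. E_y = 13/2  [line -15·x + 11·y + -83/2 = 0 ∩ |EA|² = 941/4]
   → E = (2, 13/2)
3. C_x = -1  [EC · DB = 145/4 ∩ CD · AB = 3/2]
4. C_y = 25/4  [EC · DB = 145/4 ∩ CD · AB = 3/2]
   → C = (-1, 25/4)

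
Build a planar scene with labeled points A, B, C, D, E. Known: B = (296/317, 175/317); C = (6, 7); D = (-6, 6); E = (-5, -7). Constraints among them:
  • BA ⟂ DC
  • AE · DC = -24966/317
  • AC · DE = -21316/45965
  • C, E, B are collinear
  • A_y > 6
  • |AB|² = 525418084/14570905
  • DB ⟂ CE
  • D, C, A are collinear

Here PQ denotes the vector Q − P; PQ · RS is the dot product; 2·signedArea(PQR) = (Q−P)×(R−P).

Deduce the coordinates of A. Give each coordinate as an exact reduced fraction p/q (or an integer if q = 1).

1. A_x = 19998/45965  [D, C, A are collinear ∩ BA ⟂ DC]
2. A_y = 300439/45965  [D, C, A are collinear ∩ BA ⟂ DC]
   → A = (19998/45965, 300439/45965)

A = (19998/45965, 300439/45965)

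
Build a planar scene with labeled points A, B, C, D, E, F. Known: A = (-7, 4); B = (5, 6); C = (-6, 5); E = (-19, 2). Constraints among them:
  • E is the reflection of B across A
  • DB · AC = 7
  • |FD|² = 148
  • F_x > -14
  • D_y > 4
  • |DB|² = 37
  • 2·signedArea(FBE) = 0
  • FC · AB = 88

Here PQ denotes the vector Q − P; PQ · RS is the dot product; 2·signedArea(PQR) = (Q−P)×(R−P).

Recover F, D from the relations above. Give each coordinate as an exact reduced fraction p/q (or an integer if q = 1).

1. F_x = -13  [2·signedArea(FBE) = 0 ∩ FC · AB = 88]
2. F_y = 3  [2·signedArea(FBE) = 0 ∩ FC · AB = 88]
   → F = (-13, 3)
3. D_x = -1  [line -1·x + -1·y + 4 = 0 ∩ |DB|² = 37]
4. D_y = 5  [line -1·x + -1·y + 4 = 0 ∩ |DB|² = 37]
   → D = (-1, 5)

D = (-1, 5)
F = (-13, 3)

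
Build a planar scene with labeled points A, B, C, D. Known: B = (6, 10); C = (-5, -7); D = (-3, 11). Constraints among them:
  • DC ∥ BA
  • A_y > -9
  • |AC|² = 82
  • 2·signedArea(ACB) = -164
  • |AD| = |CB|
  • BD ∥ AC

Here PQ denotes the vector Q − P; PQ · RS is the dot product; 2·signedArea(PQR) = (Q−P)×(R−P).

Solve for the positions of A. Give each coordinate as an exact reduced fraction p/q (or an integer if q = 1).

A = (4, -8)

1. A_x = 4  [BD ∥ AC ∩ DC ∥ BA]
2. A_y = -8  [BD ∥ AC ∩ DC ∥ BA]
   → A = (4, -8)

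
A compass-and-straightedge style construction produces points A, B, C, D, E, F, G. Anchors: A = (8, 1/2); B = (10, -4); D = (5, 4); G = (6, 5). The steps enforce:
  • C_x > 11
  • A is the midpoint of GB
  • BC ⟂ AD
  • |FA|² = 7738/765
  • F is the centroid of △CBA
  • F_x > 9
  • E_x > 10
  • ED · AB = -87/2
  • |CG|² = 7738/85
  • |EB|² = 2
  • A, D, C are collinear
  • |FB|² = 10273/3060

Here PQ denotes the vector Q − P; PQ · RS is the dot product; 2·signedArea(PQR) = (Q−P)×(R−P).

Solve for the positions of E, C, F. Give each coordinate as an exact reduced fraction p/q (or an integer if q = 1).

1. E_x = 11  [line -2·x + 9/2·y + 71/2 = 0 ∩ |EB|² = 2]
2. E_y = -3  [line -2·x + 9/2·y + 71/2 = 0 ∩ |EB|² = 2]
   → E = (11, -3)
3. C_x = 941/85  [A, D, C are collinear ∩ BC ⟂ AD]
4. C_y = -262/85  [A, D, C are collinear ∩ BC ⟂ AD]
   → C = (941/85, -262/85)
5. F_x = 2471/255  [F is the centroid of △CBA]
6. F_y = -373/170  [F is the centroid of △CBA]
   → F = (2471/255, -373/170)

C = (941/85, -262/85)
E = (11, -3)
F = (2471/255, -373/170)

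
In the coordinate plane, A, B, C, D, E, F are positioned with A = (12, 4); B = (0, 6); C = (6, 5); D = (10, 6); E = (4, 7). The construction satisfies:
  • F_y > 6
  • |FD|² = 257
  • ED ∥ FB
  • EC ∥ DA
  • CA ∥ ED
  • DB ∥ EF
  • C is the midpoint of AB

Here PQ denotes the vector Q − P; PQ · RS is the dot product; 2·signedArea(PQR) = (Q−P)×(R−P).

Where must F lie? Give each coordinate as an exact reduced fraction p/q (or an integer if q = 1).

F = (-6, 7)

1. F_x = -6  [ED ∥ FB ∩ DB ∥ EF]
2. F_y = 7  [ED ∥ FB ∩ DB ∥ EF]
   → F = (-6, 7)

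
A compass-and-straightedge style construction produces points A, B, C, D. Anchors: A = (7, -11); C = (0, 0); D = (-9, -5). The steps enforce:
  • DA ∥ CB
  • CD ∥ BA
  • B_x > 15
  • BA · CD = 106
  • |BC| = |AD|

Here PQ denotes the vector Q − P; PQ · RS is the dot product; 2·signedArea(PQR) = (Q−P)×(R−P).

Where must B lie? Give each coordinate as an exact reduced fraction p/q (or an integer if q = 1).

1. B_x = 16  [CD ∥ BA ∩ DA ∥ CB]
2. B_y = -6  [CD ∥ BA ∩ DA ∥ CB]
   → B = (16, -6)

B = (16, -6)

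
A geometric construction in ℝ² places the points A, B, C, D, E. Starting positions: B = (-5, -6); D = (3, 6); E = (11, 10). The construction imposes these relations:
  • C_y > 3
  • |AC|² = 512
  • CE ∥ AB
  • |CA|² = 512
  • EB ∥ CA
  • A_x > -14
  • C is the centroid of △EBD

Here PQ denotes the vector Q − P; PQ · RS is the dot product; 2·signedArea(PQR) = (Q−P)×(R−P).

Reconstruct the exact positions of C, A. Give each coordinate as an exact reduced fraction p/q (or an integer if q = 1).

1. C_x = 3  [C is the centroid of △EBD]
2. C_y = 10/3  [C is the centroid of △EBD]
   → C = (3, 10/3)
3. A_x = -13  [CE ∥ AB ∩ EB ∥ CA]
4. A_y = -38/3  [CE ∥ AB ∩ EB ∥ CA]
   → A = (-13, -38/3)

A = (-13, -38/3)
C = (3, 10/3)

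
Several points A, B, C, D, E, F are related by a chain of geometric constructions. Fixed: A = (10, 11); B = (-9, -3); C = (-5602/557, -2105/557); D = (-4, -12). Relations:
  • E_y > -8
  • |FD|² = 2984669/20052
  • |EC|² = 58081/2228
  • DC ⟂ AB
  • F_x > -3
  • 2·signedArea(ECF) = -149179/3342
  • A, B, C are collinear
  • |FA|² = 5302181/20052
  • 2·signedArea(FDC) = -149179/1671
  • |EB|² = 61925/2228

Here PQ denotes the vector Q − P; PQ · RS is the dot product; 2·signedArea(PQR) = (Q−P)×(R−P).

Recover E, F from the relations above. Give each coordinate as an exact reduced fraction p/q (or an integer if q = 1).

1. F_x = -3358/1671  [line -4579/557·x + -3374/557·y + -27233/1671 = 0 ∩ |FA|² = 5302181/20052]
2. F_y = 41/1114  [line -4579/557·x + -3374/557·y + -27233/1671 = 0 ∩ |FA|² = 5302181/20052]
   → F = (-3358/1671, 41/1114)
3. E_x = -3915/557  [line -4251/1114·x + 13448/1671·y + 122561/3342 = 0 ∩ |EC|² = 58081/2228]
4. E_y = -8789/1114  [line -4251/1114·x + 13448/1671·y + 122561/3342 = 0 ∩ |EC|² = 58081/2228]
   → E = (-3915/557, -8789/1114)

E = (-3915/557, -8789/1114)
F = (-3358/1671, 41/1114)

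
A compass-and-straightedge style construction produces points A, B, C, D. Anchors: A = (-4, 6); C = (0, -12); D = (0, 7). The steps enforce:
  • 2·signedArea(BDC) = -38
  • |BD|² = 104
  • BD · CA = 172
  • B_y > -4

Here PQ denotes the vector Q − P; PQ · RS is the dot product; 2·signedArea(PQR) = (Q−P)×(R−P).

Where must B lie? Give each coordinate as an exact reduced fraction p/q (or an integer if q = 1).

1. B_x = -2  [BD · CA = 172 ∩ 2·signedArea(BDC) = -38]
2. B_y = -3  [BD · CA = 172 ∩ 2·signedArea(BDC) = -38]
   → B = (-2, -3)

B = (-2, -3)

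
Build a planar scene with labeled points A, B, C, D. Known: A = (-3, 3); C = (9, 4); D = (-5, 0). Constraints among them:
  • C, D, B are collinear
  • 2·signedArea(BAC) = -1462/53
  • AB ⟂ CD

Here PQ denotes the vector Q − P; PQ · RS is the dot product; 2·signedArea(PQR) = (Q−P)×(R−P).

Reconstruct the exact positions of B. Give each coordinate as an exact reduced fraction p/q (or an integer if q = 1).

B = (-125/53, 40/53)

1. B_x = -125/53  [C, D, B are collinear ∩ AB ⟂ CD]
2. B_y = 40/53  [C, D, B are collinear ∩ AB ⟂ CD]
   → B = (-125/53, 40/53)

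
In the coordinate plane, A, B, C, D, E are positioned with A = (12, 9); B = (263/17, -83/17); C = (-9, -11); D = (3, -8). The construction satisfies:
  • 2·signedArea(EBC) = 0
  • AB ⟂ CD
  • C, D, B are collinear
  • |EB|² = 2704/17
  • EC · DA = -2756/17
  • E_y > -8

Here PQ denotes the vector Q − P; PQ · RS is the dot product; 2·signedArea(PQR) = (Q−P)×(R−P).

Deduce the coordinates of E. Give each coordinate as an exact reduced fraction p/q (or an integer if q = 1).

E = (55/17, -135/17)

1. E_x = 55/17  [2·signedArea(EBC) = 0 ∩ EC · DA = -2756/17]
2. E_y = -135/17  [2·signedArea(EBC) = 0 ∩ EC · DA = -2756/17]
   → E = (55/17, -135/17)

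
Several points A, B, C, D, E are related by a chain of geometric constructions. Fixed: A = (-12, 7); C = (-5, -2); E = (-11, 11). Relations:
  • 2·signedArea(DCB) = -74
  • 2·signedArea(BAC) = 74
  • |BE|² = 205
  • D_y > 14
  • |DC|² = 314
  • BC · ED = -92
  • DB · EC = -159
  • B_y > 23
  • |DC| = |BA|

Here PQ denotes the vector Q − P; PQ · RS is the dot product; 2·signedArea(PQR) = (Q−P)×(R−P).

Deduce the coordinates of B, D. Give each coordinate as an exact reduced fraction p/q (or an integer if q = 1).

B = (-17, 24)
D = (-10, 15)

1. B_x = -17  [line 9·x + 7·y + -15 = 0 ∩ |BE|² = 205]
2. B_y = 24  [line 9·x + 7·y + -15 = 0 ∩ |BE|² = 205]
   → B = (-17, 24)
3. D_x = -10  [DB · EC = -159 ∩ 2·signedArea(DCB) = -74]
4. D_y = 15  [DB · EC = -159 ∩ 2·signedArea(DCB) = -74]
   → D = (-10, 15)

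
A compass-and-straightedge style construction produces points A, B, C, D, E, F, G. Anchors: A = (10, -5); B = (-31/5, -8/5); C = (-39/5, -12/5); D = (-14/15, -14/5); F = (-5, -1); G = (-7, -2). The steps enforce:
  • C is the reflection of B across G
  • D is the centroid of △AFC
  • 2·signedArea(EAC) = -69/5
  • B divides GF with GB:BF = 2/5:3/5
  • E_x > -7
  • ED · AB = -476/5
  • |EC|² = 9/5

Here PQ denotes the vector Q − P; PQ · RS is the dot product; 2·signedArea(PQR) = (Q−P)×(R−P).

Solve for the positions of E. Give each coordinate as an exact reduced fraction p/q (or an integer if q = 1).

1. E_x = -33/5  [ED · AB = -476/5 ∩ 2·signedArea(EAC) = -69/5]
2. E_y = -9/5  [ED · AB = -476/5 ∩ 2·signedArea(EAC) = -69/5]
   → E = (-33/5, -9/5)

E = (-33/5, -9/5)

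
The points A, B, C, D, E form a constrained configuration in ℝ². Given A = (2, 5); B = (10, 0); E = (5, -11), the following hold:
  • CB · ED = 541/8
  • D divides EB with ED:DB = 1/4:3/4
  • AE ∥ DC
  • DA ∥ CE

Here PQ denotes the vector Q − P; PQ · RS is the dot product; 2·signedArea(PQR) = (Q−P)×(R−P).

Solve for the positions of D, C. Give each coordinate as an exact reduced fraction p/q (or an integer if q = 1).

1. D_x = 25/4  [D divides EB with ED:DB = 1/4:3/4]
2. D_y = -33/4  [D divides EB with ED:DB = 1/4:3/4]
   → D = (25/4, -33/4)
3. C_x = 37/4  [DA ∥ CE ∩ AE ∥ DC]
4. C_y = -97/4  [DA ∥ CE ∩ AE ∥ DC]
   → C = (37/4, -97/4)

C = (37/4, -97/4)
D = (25/4, -33/4)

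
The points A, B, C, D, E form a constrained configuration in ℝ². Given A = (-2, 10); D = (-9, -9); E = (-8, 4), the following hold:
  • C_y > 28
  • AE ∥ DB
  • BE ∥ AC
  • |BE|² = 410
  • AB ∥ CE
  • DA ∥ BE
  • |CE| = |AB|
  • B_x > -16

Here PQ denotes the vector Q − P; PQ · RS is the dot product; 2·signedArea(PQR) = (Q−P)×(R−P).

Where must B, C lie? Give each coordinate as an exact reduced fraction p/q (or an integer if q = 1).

1. B_x = -15  [DA ∥ BE ∩ AE ∥ DB]
2. B_y = -15  [DA ∥ BE ∩ AE ∥ DB]
   → B = (-15, -15)
3. C_x = 5  [AB ∥ CE ∩ BE ∥ AC]
4. C_y = 29  [AB ∥ CE ∩ BE ∥ AC]
   → C = (5, 29)

B = (-15, -15)
C = (5, 29)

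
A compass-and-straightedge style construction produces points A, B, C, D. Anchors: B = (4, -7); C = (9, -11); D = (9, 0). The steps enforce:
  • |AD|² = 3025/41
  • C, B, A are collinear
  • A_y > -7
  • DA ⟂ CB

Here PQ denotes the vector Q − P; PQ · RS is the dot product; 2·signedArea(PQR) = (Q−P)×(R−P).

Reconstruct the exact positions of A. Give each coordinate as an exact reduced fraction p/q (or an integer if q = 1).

1. A_x = 149/41  [C, B, A are collinear ∩ DA ⟂ CB]
2. A_y = -275/41  [C, B, A are collinear ∩ DA ⟂ CB]
   → A = (149/41, -275/41)

A = (149/41, -275/41)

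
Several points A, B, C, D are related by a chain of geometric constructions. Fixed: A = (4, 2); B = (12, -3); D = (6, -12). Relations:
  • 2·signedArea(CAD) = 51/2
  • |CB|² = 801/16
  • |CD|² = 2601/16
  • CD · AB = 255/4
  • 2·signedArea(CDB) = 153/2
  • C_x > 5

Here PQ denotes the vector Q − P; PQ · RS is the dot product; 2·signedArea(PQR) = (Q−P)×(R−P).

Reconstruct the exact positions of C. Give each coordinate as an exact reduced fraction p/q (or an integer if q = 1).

C = (6, 3/4)

1. C_x = 6  [2·signedArea(CDB) = 153/2 ∩ CD · AB = 255/4]
2. C_y = 3/4  [2·signedArea(CDB) = 153/2 ∩ CD · AB = 255/4]
   → C = (6, 3/4)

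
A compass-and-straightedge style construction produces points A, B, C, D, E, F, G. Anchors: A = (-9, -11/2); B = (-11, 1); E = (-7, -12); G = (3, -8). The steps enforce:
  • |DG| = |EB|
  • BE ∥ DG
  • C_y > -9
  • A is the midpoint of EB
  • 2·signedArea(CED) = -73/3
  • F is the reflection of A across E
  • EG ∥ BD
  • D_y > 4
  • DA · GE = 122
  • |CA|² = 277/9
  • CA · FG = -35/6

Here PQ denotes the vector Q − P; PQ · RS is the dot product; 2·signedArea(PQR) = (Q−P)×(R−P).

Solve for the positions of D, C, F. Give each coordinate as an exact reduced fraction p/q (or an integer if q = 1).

1. D_x = -1  [BE ∥ DG ∩ EG ∥ BD]
2. D_y = 5  [BE ∥ DG ∩ EG ∥ BD]
   → D = (-1, 5)
3. F_x = -5  [F is the reflection of A across E]
4. F_y = -37/2  [F is the reflection of A across E]
   → F = (-5, -37/2)
5. C_x = -13/3  [CA · FG = -35/6 ∩ 2·signedArea(CED) = -73/3]
6. C_y = -17/2  [CA · FG = -35/6 ∩ 2·signedArea(CED) = -73/3]
   → C = (-13/3, -17/2)

C = (-13/3, -17/2)
D = (-1, 5)
F = (-5, -37/2)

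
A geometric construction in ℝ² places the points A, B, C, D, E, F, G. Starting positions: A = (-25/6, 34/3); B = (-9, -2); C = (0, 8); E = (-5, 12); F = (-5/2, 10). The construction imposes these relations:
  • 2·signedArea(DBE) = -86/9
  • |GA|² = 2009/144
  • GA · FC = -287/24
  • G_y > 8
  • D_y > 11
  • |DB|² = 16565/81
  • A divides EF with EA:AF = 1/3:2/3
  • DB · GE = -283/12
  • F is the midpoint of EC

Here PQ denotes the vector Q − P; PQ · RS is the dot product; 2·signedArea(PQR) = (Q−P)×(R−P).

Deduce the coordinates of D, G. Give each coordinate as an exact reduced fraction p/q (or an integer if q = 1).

D = (-40/9, 104/9)
G = (-5/4, 9)

1. D_x = -40/9  [line -14·x + 4·y + -976/9 = 0 ∩ |DB|² = 16565/81]
2. D_y = 104/9  [line -14·x + 4·y + -976/9 = 0 ∩ |DB|² = 16565/81]
   → D = (-40/9, 104/9)
3. G_x = -5/4  [GA · FC = -287/24 ∩ DB · GE = -283/12]
4. G_y = 9  [GA · FC = -287/24 ∩ DB · GE = -283/12]
   → G = (-5/4, 9)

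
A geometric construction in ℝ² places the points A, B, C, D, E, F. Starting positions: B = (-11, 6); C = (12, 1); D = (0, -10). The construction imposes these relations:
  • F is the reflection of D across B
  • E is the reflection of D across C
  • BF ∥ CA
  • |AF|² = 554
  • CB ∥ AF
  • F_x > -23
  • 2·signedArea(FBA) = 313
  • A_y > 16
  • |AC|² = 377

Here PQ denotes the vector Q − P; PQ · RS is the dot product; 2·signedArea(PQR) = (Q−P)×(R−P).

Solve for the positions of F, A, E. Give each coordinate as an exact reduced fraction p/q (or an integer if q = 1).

1. F_x = -22  [F is the reflection of D across B]
2. F_y = 22  [F is the reflection of D across B]
   → F = (-22, 22)
3. A_x = 1  [CB ∥ AF ∩ BF ∥ CA]
4. A_y = 17  [CB ∥ AF ∩ BF ∥ CA]
   → A = (1, 17)
5. E_x = 24  [E is the reflection of D across C]
6. E_y = 12  [E is the reflection of D across C]
   → E = (24, 12)

A = (1, 17)
E = (24, 12)
F = (-22, 22)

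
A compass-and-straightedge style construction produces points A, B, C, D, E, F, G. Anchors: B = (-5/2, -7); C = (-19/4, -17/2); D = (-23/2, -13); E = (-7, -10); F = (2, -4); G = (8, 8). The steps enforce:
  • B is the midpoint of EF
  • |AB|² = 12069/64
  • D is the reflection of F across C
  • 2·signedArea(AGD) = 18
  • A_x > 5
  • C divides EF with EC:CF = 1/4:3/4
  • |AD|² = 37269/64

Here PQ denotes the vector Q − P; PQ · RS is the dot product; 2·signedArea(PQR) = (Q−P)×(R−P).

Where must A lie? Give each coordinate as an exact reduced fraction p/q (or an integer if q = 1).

A = (43/8, 17/4)

1. A_x = 43/8  [line 21·x + -39/2·y + -30 = 0 ∩ |AD|² = 37269/64]
2. A_y = 17/4  [line 21·x + -39/2·y + -30 = 0 ∩ |AD|² = 37269/64]
   → A = (43/8, 17/4)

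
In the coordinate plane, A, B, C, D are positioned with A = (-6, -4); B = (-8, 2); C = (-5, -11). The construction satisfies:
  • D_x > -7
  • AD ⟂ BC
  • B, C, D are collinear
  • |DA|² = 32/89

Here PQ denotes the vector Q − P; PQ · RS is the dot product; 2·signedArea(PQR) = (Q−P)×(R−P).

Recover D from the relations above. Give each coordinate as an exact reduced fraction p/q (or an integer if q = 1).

1. D_x = -586/89  [B, C, D are collinear ∩ AD ⟂ BC]
2. D_y = -368/89  [B, C, D are collinear ∩ AD ⟂ BC]
   → D = (-586/89, -368/89)

D = (-586/89, -368/89)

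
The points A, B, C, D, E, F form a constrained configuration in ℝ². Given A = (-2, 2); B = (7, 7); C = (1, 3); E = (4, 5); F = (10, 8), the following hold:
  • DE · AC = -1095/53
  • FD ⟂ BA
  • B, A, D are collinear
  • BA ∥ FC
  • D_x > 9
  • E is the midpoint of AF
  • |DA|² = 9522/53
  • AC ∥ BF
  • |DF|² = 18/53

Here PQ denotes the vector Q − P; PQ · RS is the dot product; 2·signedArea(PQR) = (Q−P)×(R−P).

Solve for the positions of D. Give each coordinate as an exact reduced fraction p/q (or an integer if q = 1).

D = (515/53, 451/53)

1. D_x = 515/53  [B, A, D are collinear ∩ FD ⟂ BA]
2. D_y = 451/53  [B, A, D are collinear ∩ FD ⟂ BA]
   → D = (515/53, 451/53)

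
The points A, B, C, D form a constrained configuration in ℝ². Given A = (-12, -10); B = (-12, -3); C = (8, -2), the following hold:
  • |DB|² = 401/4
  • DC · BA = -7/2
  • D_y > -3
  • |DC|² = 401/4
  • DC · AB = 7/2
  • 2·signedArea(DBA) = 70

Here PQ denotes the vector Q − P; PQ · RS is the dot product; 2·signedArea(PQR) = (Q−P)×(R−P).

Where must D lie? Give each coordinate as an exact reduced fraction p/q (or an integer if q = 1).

D = (-2, -5/2)

1. D_x = -2  [2·signedArea(DBA) = 70 ∩ DC · BA = -7/2]
2. D_y = -5/2  [2·signedArea(DBA) = 70 ∩ DC · BA = -7/2]
   → D = (-2, -5/2)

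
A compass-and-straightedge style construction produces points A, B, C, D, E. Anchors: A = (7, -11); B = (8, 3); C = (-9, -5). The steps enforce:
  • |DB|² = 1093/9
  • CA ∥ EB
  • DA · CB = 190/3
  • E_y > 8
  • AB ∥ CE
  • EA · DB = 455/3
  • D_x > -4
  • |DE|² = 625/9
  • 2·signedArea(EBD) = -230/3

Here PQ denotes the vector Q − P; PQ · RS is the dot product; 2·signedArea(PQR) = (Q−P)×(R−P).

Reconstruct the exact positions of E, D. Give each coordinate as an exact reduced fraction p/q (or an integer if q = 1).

1. E_x = -8  [CA ∥ EB ∩ AB ∥ CE]
2. E_y = 9  [CA ∥ EB ∩ AB ∥ CE]
   → E = (-8, 9)
3. D_x = -3  [DA · CB = 190/3 ∩ 2·signedArea(EBD) = -230/3]
4. D_y = 7/3  [DA · CB = 190/3 ∩ 2·signedArea(EBD) = -230/3]
   → D = (-3, 7/3)

D = (-3, 7/3)
E = (-8, 9)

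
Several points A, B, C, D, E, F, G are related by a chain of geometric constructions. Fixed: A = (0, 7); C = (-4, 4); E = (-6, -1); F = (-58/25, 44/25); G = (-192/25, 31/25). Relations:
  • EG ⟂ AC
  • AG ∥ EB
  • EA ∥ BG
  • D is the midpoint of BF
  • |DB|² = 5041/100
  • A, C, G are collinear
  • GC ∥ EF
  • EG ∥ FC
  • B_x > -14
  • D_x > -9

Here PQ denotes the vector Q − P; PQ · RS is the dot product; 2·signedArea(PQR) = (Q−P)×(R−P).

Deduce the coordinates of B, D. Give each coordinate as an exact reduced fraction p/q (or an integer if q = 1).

B = (-342/25, -169/25)
D = (-8, -5/2)

1. B_x = -342/25  [EA ∥ BG ∩ AG ∥ EB]
2. B_y = -169/25  [EA ∥ BG ∩ AG ∥ EB]
   → B = (-342/25, -169/25)
3. D_x = -8  [D is the midpoint of BF]
4. D_y = -5/2  [D is the midpoint of BF]
   → D = (-8, -5/2)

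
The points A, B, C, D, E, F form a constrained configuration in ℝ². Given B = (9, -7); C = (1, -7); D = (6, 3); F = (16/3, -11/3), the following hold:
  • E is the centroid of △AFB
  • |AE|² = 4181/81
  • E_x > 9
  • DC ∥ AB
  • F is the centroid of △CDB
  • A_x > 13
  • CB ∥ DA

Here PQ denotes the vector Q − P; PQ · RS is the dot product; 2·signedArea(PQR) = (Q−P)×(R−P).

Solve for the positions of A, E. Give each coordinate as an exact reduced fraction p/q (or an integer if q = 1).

1. A_x = 14  [DC ∥ AB ∩ CB ∥ DA]
2. A_y = 3  [DC ∥ AB ∩ CB ∥ DA]
   → A = (14, 3)
3. E_x = 85/9  [E is the centroid of △AFB]
4. E_y = -23/9  [E is the centroid of △AFB]
   → E = (85/9, -23/9)

A = (14, 3)
E = (85/9, -23/9)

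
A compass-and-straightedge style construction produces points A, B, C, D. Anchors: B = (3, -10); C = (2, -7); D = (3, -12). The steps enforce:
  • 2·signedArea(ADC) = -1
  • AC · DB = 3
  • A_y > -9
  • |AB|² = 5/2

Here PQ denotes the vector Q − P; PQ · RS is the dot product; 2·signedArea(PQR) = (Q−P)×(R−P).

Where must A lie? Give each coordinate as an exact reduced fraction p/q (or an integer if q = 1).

1. A_x = 5/2  [2·signedArea(ADC) = -1 ∩ AC · DB = 3]
2. A_y = -17/2  [2·signedArea(ADC) = -1 ∩ AC · DB = 3]
   → A = (5/2, -17/2)

A = (5/2, -17/2)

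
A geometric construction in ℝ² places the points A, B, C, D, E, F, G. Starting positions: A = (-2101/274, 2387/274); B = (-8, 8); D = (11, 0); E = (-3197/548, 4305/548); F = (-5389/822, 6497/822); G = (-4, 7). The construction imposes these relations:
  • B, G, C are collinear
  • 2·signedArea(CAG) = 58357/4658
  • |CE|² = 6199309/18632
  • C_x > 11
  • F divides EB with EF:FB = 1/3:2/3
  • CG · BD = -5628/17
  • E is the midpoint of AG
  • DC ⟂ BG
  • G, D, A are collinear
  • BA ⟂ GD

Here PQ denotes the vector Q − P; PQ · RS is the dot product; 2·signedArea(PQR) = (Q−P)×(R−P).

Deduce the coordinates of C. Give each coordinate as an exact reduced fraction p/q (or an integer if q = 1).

C = (200/17, 52/17)

1. C_x = 200/17  [B, G, C are collinear ∩ DC ⟂ BG]
2. C_y = 52/17  [B, G, C are collinear ∩ DC ⟂ BG]
   → C = (200/17, 52/17)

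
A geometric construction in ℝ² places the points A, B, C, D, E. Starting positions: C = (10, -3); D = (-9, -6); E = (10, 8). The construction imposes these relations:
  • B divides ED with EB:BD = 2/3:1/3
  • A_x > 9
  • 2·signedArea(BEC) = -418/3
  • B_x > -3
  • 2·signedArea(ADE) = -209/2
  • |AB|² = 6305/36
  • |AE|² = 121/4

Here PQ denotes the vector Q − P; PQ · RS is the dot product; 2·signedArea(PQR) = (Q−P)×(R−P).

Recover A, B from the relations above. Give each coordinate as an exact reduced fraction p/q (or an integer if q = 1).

A = (10, 5/2)
B = (-8/3, -4/3)

1. B_x = -8/3  [B divides ED with EB:BD = 2/3:1/3]
2. B_y = -4/3  [B divides ED with EB:BD = 2/3:1/3]
   → B = (-8/3, -4/3)
3. A_x = 10  [line -14·x + 19·y + 185/2 = 0 ∩ |AB|² = 6305/36]
4. A_y = 5/2  [line -14·x + 19·y + 185/2 = 0 ∩ |AB|² = 6305/36]
   → A = (10, 5/2)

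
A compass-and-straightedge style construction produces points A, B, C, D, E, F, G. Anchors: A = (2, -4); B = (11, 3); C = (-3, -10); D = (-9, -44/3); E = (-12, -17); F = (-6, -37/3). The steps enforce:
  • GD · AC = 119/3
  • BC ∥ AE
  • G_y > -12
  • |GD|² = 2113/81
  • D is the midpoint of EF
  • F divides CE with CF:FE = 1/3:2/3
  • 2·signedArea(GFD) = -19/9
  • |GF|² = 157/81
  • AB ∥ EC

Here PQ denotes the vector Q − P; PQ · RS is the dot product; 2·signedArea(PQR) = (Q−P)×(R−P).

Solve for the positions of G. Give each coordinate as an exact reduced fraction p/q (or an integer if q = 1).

G = (-16/3, -100/9)

1. G_x = -16/3  [2·signedArea(GFD) = -19/9 ∩ GD · AC = 119/3]
2. G_y = -100/9  [2·signedArea(GFD) = -19/9 ∩ GD · AC = 119/3]
   → G = (-16/3, -100/9)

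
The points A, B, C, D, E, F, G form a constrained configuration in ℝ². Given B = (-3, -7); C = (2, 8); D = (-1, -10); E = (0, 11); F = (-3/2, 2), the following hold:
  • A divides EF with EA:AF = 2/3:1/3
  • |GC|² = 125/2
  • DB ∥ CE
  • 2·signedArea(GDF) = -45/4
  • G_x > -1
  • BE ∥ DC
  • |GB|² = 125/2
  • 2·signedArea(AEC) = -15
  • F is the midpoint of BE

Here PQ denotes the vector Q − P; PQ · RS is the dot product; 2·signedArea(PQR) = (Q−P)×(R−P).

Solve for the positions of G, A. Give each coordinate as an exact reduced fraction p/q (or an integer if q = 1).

1. G_x = -1/2  [line -12·x + -1/2·y + -23/4 = 0 ∩ |GC|² = 125/2]
2. G_y = 1/2  [line -12·x + -1/2·y + -23/4 = 0 ∩ |GC|² = 125/2]
   → G = (-1/2, 1/2)
3. A_x = -1  [A divides EF with EA:AF = 2/3:1/3]
4. A_y = 5  [A divides EF with EA:AF = 2/3:1/3]
   → A = (-1, 5)

A = (-1, 5)
G = (-1/2, 1/2)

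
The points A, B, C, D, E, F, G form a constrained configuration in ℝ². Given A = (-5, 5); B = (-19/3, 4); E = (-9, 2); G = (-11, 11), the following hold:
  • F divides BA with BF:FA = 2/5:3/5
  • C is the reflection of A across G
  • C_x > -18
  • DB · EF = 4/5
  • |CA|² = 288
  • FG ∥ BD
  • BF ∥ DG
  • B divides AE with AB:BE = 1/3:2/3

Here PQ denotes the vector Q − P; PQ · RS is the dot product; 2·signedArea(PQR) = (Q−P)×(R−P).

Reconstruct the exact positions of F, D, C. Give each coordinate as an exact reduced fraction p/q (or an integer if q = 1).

C = (-17, 17)
D = (-173/15, 53/5)
F = (-29/5, 22/5)

1. F_x = -29/5  [F divides BA with BF:FA = 2/5:3/5]
2. F_y = 22/5  [F divides BA with BF:FA = 2/5:3/5]
   → F = (-29/5, 22/5)
3. D_x = -173/15  [BF ∥ DG ∩ FG ∥ BD]
4. D_y = 53/5  [BF ∥ DG ∩ FG ∥ BD]
   → D = (-173/15, 53/5)
5. C_x = -17  [C is the reflection of A across G]
6. C_y = 17  [C is the reflection of A across G]
   → C = (-17, 17)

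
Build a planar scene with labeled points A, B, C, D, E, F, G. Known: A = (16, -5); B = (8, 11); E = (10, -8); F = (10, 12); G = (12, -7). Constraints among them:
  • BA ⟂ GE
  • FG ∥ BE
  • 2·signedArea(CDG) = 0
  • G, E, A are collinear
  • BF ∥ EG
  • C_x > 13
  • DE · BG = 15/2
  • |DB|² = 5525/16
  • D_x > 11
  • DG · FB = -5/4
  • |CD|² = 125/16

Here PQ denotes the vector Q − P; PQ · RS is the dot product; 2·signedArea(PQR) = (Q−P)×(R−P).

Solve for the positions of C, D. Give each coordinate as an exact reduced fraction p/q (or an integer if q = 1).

1. D_x = 23/2  [DE · BG = 15/2 ∩ DG · FB = -5/4]
2. D_y = -29/4  [DE · BG = 15/2 ∩ DG · FB = -5/4]
   → D = (23/2, -29/4)
3. C_x = 14  [line -1/4·x + 1/2·y + 13/2 = 0 ∩ |CD|² = 125/16]
4. C_y = -6  [line -1/4·x + 1/2·y + 13/2 = 0 ∩ |CD|² = 125/16]
   → C = (14, -6)

C = (14, -6)
D = (23/2, -29/4)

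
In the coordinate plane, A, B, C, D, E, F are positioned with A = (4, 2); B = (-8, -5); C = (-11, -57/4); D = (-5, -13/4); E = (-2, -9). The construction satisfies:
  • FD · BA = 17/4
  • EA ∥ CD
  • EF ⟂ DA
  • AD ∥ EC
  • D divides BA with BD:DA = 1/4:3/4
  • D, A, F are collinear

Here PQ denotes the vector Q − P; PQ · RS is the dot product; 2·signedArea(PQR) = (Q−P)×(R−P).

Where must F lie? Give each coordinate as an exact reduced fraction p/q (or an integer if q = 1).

F = (-1016/193, -657/193)

1. F_x = -1016/193  [D, A, F are collinear ∩ EF ⟂ DA]
2. F_y = -657/193  [D, A, F are collinear ∩ EF ⟂ DA]
   → F = (-1016/193, -657/193)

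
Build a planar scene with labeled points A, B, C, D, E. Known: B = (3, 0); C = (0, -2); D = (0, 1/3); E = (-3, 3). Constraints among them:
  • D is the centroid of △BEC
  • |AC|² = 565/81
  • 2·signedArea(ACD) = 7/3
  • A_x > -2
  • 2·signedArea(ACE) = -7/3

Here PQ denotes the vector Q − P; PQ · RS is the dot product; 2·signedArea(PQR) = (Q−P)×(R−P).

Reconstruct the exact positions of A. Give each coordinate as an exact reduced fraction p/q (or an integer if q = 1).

A = (-1, 4/9)

1. A_x = -1  [2·signedArea(ACD) = 7/3 ∩ 2·signedArea(ACE) = -7/3]
2. A_y = 4/9  [2·signedArea(ACD) = 7/3 ∩ 2·signedArea(ACE) = -7/3]
   → A = (-1, 4/9)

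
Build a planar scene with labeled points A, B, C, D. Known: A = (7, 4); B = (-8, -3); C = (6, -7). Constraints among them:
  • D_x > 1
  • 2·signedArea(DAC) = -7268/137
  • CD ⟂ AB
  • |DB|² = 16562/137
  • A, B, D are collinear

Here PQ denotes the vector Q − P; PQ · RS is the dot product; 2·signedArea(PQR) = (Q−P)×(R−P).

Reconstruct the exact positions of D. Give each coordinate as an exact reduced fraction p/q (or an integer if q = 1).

1. D_x = 269/137  [A, B, D are collinear ∩ CD ⟂ AB]
2. D_y = 226/137  [A, B, D are collinear ∩ CD ⟂ AB]
   → D = (269/137, 226/137)

D = (269/137, 226/137)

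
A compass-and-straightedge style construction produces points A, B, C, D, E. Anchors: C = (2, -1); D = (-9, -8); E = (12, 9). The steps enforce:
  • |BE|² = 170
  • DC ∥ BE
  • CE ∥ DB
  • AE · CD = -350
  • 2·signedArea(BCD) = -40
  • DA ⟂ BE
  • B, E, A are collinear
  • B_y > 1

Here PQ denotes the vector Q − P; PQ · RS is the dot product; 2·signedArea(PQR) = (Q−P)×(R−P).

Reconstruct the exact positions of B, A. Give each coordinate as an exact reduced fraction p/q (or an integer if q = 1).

A = (-181/17, -92/17)
B = (1, 2)

1. B_x = 1  [DC ∥ BE ∩ CE ∥ DB]
2. B_y = 2  [DC ∥ BE ∩ CE ∥ DB]
   → B = (1, 2)
3. A_x = -181/17  [B, E, A are collinear ∩ DA ⟂ BE]
4. A_y = -92/17  [B, E, A are collinear ∩ DA ⟂ BE]
   → A = (-181/17, -92/17)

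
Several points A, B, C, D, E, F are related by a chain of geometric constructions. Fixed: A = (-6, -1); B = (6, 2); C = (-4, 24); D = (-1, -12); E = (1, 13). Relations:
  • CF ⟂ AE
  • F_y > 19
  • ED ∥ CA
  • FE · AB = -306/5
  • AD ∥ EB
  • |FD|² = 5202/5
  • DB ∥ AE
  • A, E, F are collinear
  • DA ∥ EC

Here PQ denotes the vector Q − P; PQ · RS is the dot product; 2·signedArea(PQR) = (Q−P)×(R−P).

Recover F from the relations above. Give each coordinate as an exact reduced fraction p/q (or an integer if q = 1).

1. F_x = 22/5  [A, E, F are collinear ∩ CF ⟂ AE]
2. F_y = 99/5  [A, E, F are collinear ∩ CF ⟂ AE]
   → F = (22/5, 99/5)

F = (22/5, 99/5)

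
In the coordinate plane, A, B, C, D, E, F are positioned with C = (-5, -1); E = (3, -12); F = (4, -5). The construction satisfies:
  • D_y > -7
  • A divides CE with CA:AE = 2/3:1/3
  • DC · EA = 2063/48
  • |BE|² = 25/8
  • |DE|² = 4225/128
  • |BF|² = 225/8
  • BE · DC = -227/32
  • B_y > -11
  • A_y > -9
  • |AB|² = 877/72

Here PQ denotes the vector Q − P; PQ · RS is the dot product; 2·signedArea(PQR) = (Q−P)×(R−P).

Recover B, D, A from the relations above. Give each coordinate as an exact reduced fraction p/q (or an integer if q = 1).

1. A_x = 1/3  [A divides CE with CA:AE = 2/3:1/3]
2. A_y = -25/3  [A divides CE with CA:AE = 2/3:1/3]
   → A = (1/3, -25/3)
3. D_x = 61/16  [line 8/3·x + -11/3·y + -533/16 = 0 ∩ |DE|² = 4225/128]
4. D_y = -101/16  [line 8/3·x + -11/3·y + -533/16 = 0 ∩ |DE|² = 4225/128]
   → D = (61/16, -101/16)
5. B_x = 13/4  [line 141/16·x + -85/16·y + -2659/32 = 0 ∩ |BE|² = 25/8]
6. B_y = -41/4  [line 141/16·x + -85/16·y + -2659/32 = 0 ∩ |BE|² = 25/8]
   → B = (13/4, -41/4)

A = (1/3, -25/3)
B = (13/4, -41/4)
D = (61/16, -101/16)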